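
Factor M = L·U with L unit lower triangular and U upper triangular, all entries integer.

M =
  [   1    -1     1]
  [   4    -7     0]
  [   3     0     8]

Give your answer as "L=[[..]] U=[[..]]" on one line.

L=[[1,0,0],[4,1,0],[3,-1,1]] U=[[1,-1,1],[0,-3,-4],[0,0,1]]

  R1 -= 4·R0 → [0,-3,-4]
  R2 -= 3·R0 → [0,3,5]
  R2 -= -1·R1 → [0,0,1]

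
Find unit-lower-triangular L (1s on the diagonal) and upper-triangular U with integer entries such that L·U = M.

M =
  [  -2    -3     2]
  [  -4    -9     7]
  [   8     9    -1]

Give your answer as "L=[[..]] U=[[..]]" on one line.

L=[[1,0,0],[2,1,0],[-4,1,1]] U=[[-2,-3,2],[0,-3,3],[0,0,4]]

  R1 -= 2·R0 → [0,-3,3]
  R2 -= -4·R0 → [0,-3,7]
  R2 -= 1·R1 → [0,0,4]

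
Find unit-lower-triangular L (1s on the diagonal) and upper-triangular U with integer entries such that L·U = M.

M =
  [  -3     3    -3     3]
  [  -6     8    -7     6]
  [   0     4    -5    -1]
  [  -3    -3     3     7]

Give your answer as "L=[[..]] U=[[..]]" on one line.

  r1 -= 2·r0 → [0,2,-1,0]
  r2 -= 0·r0 → [0,4,-5,-1]
  r3 -= 1·r0 → [0,-6,6,4]
  r2 -= 2·r1 → [0,0,-3,-1]
  r3 -= -3·r1 → [0,0,3,4]
  r3 -= -1·r2 → [0,0,0,3]

L=[[1,0,0,0],[2,1,0,0],[0,2,1,0],[1,-3,-1,1]] U=[[-3,3,-3,3],[0,2,-1,0],[0,0,-3,-1],[0,0,0,3]]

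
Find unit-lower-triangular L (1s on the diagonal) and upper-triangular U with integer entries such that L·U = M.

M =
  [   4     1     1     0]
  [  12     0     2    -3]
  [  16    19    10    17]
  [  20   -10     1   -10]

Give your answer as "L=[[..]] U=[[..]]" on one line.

L=[[1,0,0,0],[3,1,0,0],[4,-5,1,0],[5,5,1,1]] U=[[4,1,1,0],[0,-3,-1,-3],[0,0,1,2],[0,0,0,3]]

  row1 -= 3·row0 → [0,-3,-1,-3]
  row2 -= 4·row0 → [0,15,6,17]
  row3 -= 5·row0 → [0,-15,-4,-10]
  row2 -= -5·row1 → [0,0,1,2]
  row3 -= 5·row1 → [0,0,1,5]
  row3 -= 1·row2 → [0,0,0,3]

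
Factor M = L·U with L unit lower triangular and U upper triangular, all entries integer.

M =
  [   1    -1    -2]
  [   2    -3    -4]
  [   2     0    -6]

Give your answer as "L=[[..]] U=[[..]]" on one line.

L=[[1,0,0],[2,1,0],[2,-2,1]] U=[[1,-1,-2],[0,-1,0],[0,0,-2]]

  r1 -= 2·r0 → [0,-1,0]
  r2 -= 2·r0 → [0,2,-2]
  r2 -= -2·r1 → [0,0,-2]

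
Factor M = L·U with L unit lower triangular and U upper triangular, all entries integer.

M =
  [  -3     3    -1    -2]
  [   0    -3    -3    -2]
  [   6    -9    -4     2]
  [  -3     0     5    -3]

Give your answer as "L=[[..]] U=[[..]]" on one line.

  R1 -= 0·R0 → [0,-3,-3,-2]
  R2 -= -2·R0 → [0,-3,-6,-2]
  R3 -= 1·R0 → [0,-3,6,-1]
  R2 -= 1·R1 → [0,0,-3,0]
  R3 -= 1·R1 → [0,0,9,1]
  R3 -= -3·R2 → [0,0,0,1]

L=[[1,0,0,0],[0,1,0,0],[-2,1,1,0],[1,1,-3,1]] U=[[-3,3,-1,-2],[0,-3,-3,-2],[0,0,-3,0],[0,0,0,1]]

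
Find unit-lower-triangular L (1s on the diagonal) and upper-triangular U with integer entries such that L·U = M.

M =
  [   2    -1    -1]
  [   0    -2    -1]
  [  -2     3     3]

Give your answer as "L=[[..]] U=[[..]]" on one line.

L=[[1,0,0],[0,1,0],[-1,-1,1]] U=[[2,-1,-1],[0,-2,-1],[0,0,1]]

  row1 -= 0·row0 → [0,-2,-1]
  row2 -= -1·row0 → [0,2,2]
  row2 -= -1·row1 → [0,0,1]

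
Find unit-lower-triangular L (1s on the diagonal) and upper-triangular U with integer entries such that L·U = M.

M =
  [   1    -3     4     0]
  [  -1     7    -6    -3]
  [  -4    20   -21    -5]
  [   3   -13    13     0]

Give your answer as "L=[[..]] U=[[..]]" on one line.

L=[[1,0,0,0],[-1,1,0,0],[-4,2,1,0],[3,-1,1,1]] U=[[1,-3,4,0],[0,4,-2,-3],[0,0,-1,1],[0,0,0,-4]]

  r1 -= -1·r0 → [0,4,-2,-3]
  r2 -= -4·r0 → [0,8,-5,-5]
  r3 -= 3·r0 → [0,-4,1,0]
  r2 -= 2·r1 → [0,0,-1,1]
  r3 -= -1·r1 → [0,0,-1,-3]
  r3 -= 1·r2 → [0,0,0,-4]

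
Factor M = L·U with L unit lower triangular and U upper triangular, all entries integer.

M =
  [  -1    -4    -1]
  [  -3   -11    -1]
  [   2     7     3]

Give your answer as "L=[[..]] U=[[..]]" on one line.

  R1 -= 3·R0 → [0,1,2]
  R2 -= -2·R0 → [0,-1,1]
  R2 -= -1·R1 → [0,0,3]

L=[[1,0,0],[3,1,0],[-2,-1,1]] U=[[-1,-4,-1],[0,1,2],[0,0,3]]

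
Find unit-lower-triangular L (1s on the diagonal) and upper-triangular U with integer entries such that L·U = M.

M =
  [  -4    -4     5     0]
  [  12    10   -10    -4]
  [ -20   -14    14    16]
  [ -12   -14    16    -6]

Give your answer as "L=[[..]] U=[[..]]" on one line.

L=[[1,0,0,0],[-3,1,0,0],[5,-3,1,0],[3,1,-1,1]] U=[[-4,-4,5,0],[0,-2,5,-4],[0,0,4,4],[0,0,0,2]]

  r1 -= -3·r0 → [0,-2,5,-4]
  r2 -= 5·r0 → [0,6,-11,16]
  r3 -= 3·r0 → [0,-2,1,-6]
  r2 -= -3·r1 → [0,0,4,4]
  r3 -= 1·r1 → [0,0,-4,-2]
  r3 -= -1·r2 → [0,0,0,2]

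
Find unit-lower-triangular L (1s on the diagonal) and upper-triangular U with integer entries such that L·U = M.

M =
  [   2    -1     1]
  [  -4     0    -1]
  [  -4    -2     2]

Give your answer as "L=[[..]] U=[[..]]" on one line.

  R1 -= -2·R0 → [0,-2,1]
  R2 -= -2·R0 → [0,-4,4]
  R2 -= 2·R1 → [0,0,2]

L=[[1,0,0],[-2,1,0],[-2,2,1]] U=[[2,-1,1],[0,-2,1],[0,0,2]]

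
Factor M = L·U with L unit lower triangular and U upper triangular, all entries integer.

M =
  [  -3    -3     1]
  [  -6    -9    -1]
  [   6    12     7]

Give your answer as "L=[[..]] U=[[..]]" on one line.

L=[[1,0,0],[2,1,0],[-2,-2,1]] U=[[-3,-3,1],[0,-3,-3],[0,0,3]]

  row1 -= 2·row0 → [0,-3,-3]
  row2 -= -2·row0 → [0,6,9]
  row2 -= -2·row1 → [0,0,3]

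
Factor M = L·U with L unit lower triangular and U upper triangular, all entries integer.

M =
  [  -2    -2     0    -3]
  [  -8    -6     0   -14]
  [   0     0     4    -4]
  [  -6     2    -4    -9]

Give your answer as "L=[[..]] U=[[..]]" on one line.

L=[[1,0,0,0],[4,1,0,0],[0,0,1,0],[3,4,-1,1]] U=[[-2,-2,0,-3],[0,2,0,-2],[0,0,4,-4],[0,0,0,4]]

  R1 -= 4·R0 → [0,2,0,-2]
  R2 -= 0·R0 → [0,0,4,-4]
  R3 -= 3·R0 → [0,8,-4,0]
  R2 -= 0·R1 → [0,0,4,-4]
  R3 -= 4·R1 → [0,0,-4,8]
  R3 -= -1·R2 → [0,0,0,4]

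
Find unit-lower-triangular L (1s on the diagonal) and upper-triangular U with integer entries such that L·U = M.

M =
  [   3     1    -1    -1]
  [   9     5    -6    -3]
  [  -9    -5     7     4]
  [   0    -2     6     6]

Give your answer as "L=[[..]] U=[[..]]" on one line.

  R1 -= 3·R0 → [0,2,-3,0]
  R2 -= -3·R0 → [0,-2,4,1]
  R3 -= 0·R0 → [0,-2,6,6]
  R2 -= -1·R1 → [0,0,1,1]
  R3 -= -1·R1 → [0,0,3,6]
  R3 -= 3·R2 → [0,0,0,3]

L=[[1,0,0,0],[3,1,0,0],[-3,-1,1,0],[0,-1,3,1]] U=[[3,1,-1,-1],[0,2,-3,0],[0,0,1,1],[0,0,0,3]]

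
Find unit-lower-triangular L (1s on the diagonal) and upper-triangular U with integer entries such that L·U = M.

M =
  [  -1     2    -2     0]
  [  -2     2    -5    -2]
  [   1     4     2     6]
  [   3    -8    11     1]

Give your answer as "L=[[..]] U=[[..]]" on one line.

L=[[1,0,0,0],[2,1,0,0],[-1,-3,1,0],[-3,1,-2,1]] U=[[-1,2,-2,0],[0,-2,-1,-2],[0,0,-3,0],[0,0,0,3]]

  r1 -= 2·r0 → [0,-2,-1,-2]
  r2 -= -1·r0 → [0,6,0,6]
  r3 -= -3·r0 → [0,-2,5,1]
  r2 -= -3·r1 → [0,0,-3,0]
  r3 -= 1·r1 → [0,0,6,3]
  r3 -= -2·r2 → [0,0,0,3]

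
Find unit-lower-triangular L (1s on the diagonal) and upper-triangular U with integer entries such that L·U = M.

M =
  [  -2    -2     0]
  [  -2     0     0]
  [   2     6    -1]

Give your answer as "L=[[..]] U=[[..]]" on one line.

  r1 -= 1·r0 → [0,2,0]
  r2 -= -1·r0 → [0,4,-1]
  r2 -= 2·r1 → [0,0,-1]

L=[[1,0,0],[1,1,0],[-1,2,1]] U=[[-2,-2,0],[0,2,0],[0,0,-1]]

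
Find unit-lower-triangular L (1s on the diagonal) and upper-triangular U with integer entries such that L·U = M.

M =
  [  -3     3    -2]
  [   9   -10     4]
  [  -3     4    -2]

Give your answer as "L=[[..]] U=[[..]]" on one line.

  r1 -= -3·r0 → [0,-1,-2]
  r2 -= 1·r0 → [0,1,0]
  r2 -= -1·r1 → [0,0,-2]

L=[[1,0,0],[-3,1,0],[1,-1,1]] U=[[-3,3,-2],[0,-1,-2],[0,0,-2]]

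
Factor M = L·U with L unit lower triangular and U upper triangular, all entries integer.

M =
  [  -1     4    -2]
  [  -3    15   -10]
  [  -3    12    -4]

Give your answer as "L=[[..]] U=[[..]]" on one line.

L=[[1,0,0],[3,1,0],[3,0,1]] U=[[-1,4,-2],[0,3,-4],[0,0,2]]

  r1 -= 3·r0 → [0,3,-4]
  r2 -= 3·r0 → [0,0,2]
  r2 -= 0·r1 → [0,0,2]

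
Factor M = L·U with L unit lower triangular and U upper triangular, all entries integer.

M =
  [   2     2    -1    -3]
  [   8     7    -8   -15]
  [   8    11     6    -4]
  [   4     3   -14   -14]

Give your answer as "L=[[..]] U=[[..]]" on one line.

  row1 -= 4·row0 → [0,-1,-4,-3]
  row2 -= 4·row0 → [0,3,10,8]
  row3 -= 2·row0 → [0,-1,-12,-8]
  row2 -= -3·row1 → [0,0,-2,-1]
  row3 -= 1·row1 → [0,0,-8,-5]
  row3 -= 4·row2 → [0,0,0,-1]

L=[[1,0,0,0],[4,1,0,0],[4,-3,1,0],[2,1,4,1]] U=[[2,2,-1,-3],[0,-1,-4,-3],[0,0,-2,-1],[0,0,0,-1]]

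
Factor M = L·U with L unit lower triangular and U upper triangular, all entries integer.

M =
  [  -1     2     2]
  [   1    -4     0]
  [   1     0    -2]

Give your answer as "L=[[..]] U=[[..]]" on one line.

L=[[1,0,0],[-1,1,0],[-1,-1,1]] U=[[-1,2,2],[0,-2,2],[0,0,2]]

  r1 -= -1·r0 → [0,-2,2]
  r2 -= -1·r0 → [0,2,0]
  r2 -= -1·r1 → [0,0,2]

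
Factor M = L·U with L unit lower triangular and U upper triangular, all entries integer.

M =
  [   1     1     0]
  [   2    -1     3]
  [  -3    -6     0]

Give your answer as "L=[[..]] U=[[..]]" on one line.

  R1 -= 2·R0 → [0,-3,3]
  R2 -= -3·R0 → [0,-3,0]
  R2 -= 1·R1 → [0,0,-3]

L=[[1,0,0],[2,1,0],[-3,1,1]] U=[[1,1,0],[0,-3,3],[0,0,-3]]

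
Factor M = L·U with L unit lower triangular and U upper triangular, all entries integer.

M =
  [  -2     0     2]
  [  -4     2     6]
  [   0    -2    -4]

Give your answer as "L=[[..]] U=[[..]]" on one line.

  r1 -= 2·r0 → [0,2,2]
  r2 -= 0·r0 → [0,-2,-4]
  r2 -= -1·r1 → [0,0,-2]

L=[[1,0,0],[2,1,0],[0,-1,1]] U=[[-2,0,2],[0,2,2],[0,0,-2]]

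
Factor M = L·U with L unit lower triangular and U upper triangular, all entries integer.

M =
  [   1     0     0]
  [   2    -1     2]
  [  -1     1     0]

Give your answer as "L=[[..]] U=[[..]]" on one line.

  row1 -= 2·row0 → [0,-1,2]
  row2 -= -1·row0 → [0,1,0]
  row2 -= -1·row1 → [0,0,2]

L=[[1,0,0],[2,1,0],[-1,-1,1]] U=[[1,0,0],[0,-1,2],[0,0,2]]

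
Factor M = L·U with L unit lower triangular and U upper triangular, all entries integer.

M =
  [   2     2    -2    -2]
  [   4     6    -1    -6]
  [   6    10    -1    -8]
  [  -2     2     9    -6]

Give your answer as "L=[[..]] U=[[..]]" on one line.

  R1 -= 2·R0 → [0,2,3,-2]
  R2 -= 3·R0 → [0,4,5,-2]
  R3 -= -1·R0 → [0,4,7,-8]
  R2 -= 2·R1 → [0,0,-1,2]
  R3 -= 2·R1 → [0,0,1,-4]
  R3 -= -1·R2 → [0,0,0,-2]

L=[[1,0,0,0],[2,1,0,0],[3,2,1,0],[-1,2,-1,1]] U=[[2,2,-2,-2],[0,2,3,-2],[0,0,-1,2],[0,0,0,-2]]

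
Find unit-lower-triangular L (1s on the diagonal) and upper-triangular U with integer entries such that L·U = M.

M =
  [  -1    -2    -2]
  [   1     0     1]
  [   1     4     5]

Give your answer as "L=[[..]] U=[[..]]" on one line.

L=[[1,0,0],[-1,1,0],[-1,-1,1]] U=[[-1,-2,-2],[0,-2,-1],[0,0,2]]

  row1 -= -1·row0 → [0,-2,-1]
  row2 -= -1·row0 → [0,2,3]
  row2 -= -1·row1 → [0,0,2]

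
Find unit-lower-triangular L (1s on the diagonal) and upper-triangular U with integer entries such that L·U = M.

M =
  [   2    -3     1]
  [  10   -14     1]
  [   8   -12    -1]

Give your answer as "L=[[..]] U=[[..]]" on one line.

  R1 -= 5·R0 → [0,1,-4]
  R2 -= 4·R0 → [0,0,-5]
  R2 -= 0·R1 → [0,0,-5]

L=[[1,0,0],[5,1,0],[4,0,1]] U=[[2,-3,1],[0,1,-4],[0,0,-5]]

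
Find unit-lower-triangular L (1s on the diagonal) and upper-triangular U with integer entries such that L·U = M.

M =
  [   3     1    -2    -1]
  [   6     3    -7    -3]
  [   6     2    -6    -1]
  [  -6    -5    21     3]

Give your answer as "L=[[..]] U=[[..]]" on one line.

  r1 -= 2·r0 → [0,1,-3,-1]
  r2 -= 2·r0 → [0,0,-2,1]
  r3 -= -2·r0 → [0,-3,17,1]
  r2 -= 0·r1 → [0,0,-2,1]
  r3 -= -3·r1 → [0,0,8,-2]
  r3 -= -4·r2 → [0,0,0,2]

L=[[1,0,0,0],[2,1,0,0],[2,0,1,0],[-2,-3,-4,1]] U=[[3,1,-2,-1],[0,1,-3,-1],[0,0,-2,1],[0,0,0,2]]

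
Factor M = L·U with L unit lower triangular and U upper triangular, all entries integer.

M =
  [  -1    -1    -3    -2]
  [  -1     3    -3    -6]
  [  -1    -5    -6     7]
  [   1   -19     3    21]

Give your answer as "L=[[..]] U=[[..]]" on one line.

L=[[1,0,0,0],[1,1,0,0],[1,-1,1,0],[-1,-5,0,1]] U=[[-1,-1,-3,-2],[0,4,0,-4],[0,0,-3,5],[0,0,0,-1]]

  r1 -= 1·r0 → [0,4,0,-4]
  r2 -= 1·r0 → [0,-4,-3,9]
  r3 -= -1·r0 → [0,-20,0,19]
  r2 -= -1·r1 → [0,0,-3,5]
  r3 -= -5·r1 → [0,0,0,-1]
  r3 -= 0·r2 → [0,0,0,-1]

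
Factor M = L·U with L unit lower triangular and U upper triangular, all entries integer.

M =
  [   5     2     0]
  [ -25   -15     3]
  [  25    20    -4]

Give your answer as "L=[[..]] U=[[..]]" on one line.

  r1 -= -5·r0 → [0,-5,3]
  r2 -= 5·r0 → [0,10,-4]
  r2 -= -2·r1 → [0,0,2]

L=[[1,0,0],[-5,1,0],[5,-2,1]] U=[[5,2,0],[0,-5,3],[0,0,2]]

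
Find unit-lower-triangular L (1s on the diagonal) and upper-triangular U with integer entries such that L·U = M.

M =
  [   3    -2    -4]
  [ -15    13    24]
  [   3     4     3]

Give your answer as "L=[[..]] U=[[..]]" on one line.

  R1 -= -5·R0 → [0,3,4]
  R2 -= 1·R0 → [0,6,7]
  R2 -= 2·R1 → [0,0,-1]

L=[[1,0,0],[-5,1,0],[1,2,1]] U=[[3,-2,-4],[0,3,4],[0,0,-1]]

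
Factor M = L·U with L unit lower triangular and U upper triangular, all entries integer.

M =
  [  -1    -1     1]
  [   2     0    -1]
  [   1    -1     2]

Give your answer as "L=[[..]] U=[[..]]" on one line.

L=[[1,0,0],[-2,1,0],[-1,1,1]] U=[[-1,-1,1],[0,-2,1],[0,0,2]]

  r1 -= -2·r0 → [0,-2,1]
  r2 -= -1·r0 → [0,-2,3]
  r2 -= 1·r1 → [0,0,2]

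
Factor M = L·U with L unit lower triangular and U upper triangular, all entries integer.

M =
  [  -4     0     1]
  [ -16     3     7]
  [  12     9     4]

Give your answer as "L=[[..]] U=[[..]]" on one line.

L=[[1,0,0],[4,1,0],[-3,3,1]] U=[[-4,0,1],[0,3,3],[0,0,-2]]

  r1 -= 4·r0 → [0,3,3]
  r2 -= -3·r0 → [0,9,7]
  r2 -= 3·r1 → [0,0,-2]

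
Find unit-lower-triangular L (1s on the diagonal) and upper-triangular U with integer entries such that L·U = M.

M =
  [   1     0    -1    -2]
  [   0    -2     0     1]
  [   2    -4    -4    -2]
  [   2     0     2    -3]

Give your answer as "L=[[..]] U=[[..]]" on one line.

  row1 -= 0·row0 → [0,-2,0,1]
  row2 -= 2·row0 → [0,-4,-2,2]
  row3 -= 2·row0 → [0,0,4,1]
  row2 -= 2·row1 → [0,0,-2,0]
  row3 -= 0·row1 → [0,0,4,1]
  row3 -= -2·row2 → [0,0,0,1]

L=[[1,0,0,0],[0,1,0,0],[2,2,1,0],[2,0,-2,1]] U=[[1,0,-1,-2],[0,-2,0,1],[0,0,-2,0],[0,0,0,1]]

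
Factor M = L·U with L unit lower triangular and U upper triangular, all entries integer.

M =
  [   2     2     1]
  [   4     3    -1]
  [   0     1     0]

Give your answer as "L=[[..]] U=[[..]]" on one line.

L=[[1,0,0],[2,1,0],[0,-1,1]] U=[[2,2,1],[0,-1,-3],[0,0,-3]]

  R1 -= 2·R0 → [0,-1,-3]
  R2 -= 0·R0 → [0,1,0]
  R2 -= -1·R1 → [0,0,-3]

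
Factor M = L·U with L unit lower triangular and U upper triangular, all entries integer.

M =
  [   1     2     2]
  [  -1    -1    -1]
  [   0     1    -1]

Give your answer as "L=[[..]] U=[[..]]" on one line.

  R1 -= -1·R0 → [0,1,1]
  R2 -= 0·R0 → [0,1,-1]
  R2 -= 1·R1 → [0,0,-2]

L=[[1,0,0],[-1,1,0],[0,1,1]] U=[[1,2,2],[0,1,1],[0,0,-2]]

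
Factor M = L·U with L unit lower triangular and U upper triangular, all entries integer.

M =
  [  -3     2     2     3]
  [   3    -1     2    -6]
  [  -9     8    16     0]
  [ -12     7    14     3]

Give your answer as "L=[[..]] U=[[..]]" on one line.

L=[[1,0,0,0],[-1,1,0,0],[3,2,1,0],[4,-1,5,1]] U=[[-3,2,2,3],[0,1,4,-3],[0,0,2,-3],[0,0,0,3]]

  R1 -= -1·R0 → [0,1,4,-3]
  R2 -= 3·R0 → [0,2,10,-9]
  R3 -= 4·R0 → [0,-1,6,-9]
  R2 -= 2·R1 → [0,0,2,-3]
  R3 -= -1·R1 → [0,0,10,-12]
  R3 -= 5·R2 → [0,0,0,3]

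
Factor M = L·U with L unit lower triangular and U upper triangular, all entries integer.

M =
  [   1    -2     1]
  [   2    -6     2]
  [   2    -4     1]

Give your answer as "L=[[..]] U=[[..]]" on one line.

L=[[1,0,0],[2,1,0],[2,0,1]] U=[[1,-2,1],[0,-2,0],[0,0,-1]]

  r1 -= 2·r0 → [0,-2,0]
  r2 -= 2·r0 → [0,0,-1]
  r2 -= 0·r1 → [0,0,-1]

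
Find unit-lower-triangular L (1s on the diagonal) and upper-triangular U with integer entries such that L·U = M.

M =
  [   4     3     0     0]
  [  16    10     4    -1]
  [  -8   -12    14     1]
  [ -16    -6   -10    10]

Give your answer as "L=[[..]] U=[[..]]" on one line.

L=[[1,0,0,0],[4,1,0,0],[-2,3,1,0],[-4,-3,1,1]] U=[[4,3,0,0],[0,-2,4,-1],[0,0,2,4],[0,0,0,3]]

  R1 -= 4·R0 → [0,-2,4,-1]
  R2 -= -2·R0 → [0,-6,14,1]
  R3 -= -4·R0 → [0,6,-10,10]
  R2 -= 3·R1 → [0,0,2,4]
  R3 -= -3·R1 → [0,0,2,7]
  R3 -= 1·R2 → [0,0,0,3]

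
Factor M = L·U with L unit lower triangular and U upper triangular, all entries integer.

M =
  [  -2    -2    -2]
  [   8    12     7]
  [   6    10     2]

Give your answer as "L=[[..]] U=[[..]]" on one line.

  R1 -= -4·R0 → [0,4,-1]
  R2 -= -3·R0 → [0,4,-4]
  R2 -= 1·R1 → [0,0,-3]

L=[[1,0,0],[-4,1,0],[-3,1,1]] U=[[-2,-2,-2],[0,4,-1],[0,0,-3]]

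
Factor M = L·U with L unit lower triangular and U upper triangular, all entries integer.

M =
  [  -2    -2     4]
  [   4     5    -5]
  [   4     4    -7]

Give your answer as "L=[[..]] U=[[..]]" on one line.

L=[[1,0,0],[-2,1,0],[-2,0,1]] U=[[-2,-2,4],[0,1,3],[0,0,1]]

  R1 -= -2·R0 → [0,1,3]
  R2 -= -2·R0 → [0,0,1]
  R2 -= 0·R1 → [0,0,1]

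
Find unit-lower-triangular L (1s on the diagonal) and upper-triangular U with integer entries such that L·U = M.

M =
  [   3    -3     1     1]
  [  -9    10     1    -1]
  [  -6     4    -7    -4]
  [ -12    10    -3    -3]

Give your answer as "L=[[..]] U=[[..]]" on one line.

  R1 -= -3·R0 → [0,1,4,2]
  R2 -= -2·R0 → [0,-2,-5,-2]
  R3 -= -4·R0 → [0,-2,1,1]
  R2 -= -2·R1 → [0,0,3,2]
  R3 -= -2·R1 → [0,0,9,5]
  R3 -= 3·R2 → [0,0,0,-1]

L=[[1,0,0,0],[-3,1,0,0],[-2,-2,1,0],[-4,-2,3,1]] U=[[3,-3,1,1],[0,1,4,2],[0,0,3,2],[0,0,0,-1]]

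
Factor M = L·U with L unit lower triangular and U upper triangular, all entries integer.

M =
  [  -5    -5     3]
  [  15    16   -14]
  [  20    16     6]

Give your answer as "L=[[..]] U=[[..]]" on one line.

L=[[1,0,0],[-3,1,0],[-4,-4,1]] U=[[-5,-5,3],[0,1,-5],[0,0,-2]]

  row1 -= -3·row0 → [0,1,-5]
  row2 -= -4·row0 → [0,-4,18]
  row2 -= -4·row1 → [0,0,-2]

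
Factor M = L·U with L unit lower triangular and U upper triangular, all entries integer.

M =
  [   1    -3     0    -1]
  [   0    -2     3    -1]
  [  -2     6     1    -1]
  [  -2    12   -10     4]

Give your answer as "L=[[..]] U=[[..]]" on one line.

L=[[1,0,0,0],[0,1,0,0],[-2,0,1,0],[-2,-3,-1,1]] U=[[1,-3,0,-1],[0,-2,3,-1],[0,0,1,-3],[0,0,0,-4]]

  row1 -= 0·row0 → [0,-2,3,-1]
  row2 -= -2·row0 → [0,0,1,-3]
  row3 -= -2·row0 → [0,6,-10,2]
  row2 -= 0·row1 → [0,0,1,-3]
  row3 -= -3·row1 → [0,0,-1,-1]
  row3 -= -1·row2 → [0,0,0,-4]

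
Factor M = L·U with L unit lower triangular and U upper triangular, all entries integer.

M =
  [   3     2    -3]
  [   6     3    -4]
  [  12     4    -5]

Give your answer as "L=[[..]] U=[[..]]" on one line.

L=[[1,0,0],[2,1,0],[4,4,1]] U=[[3,2,-3],[0,-1,2],[0,0,-1]]

  r1 -= 2·r0 → [0,-1,2]
  r2 -= 4·r0 → [0,-4,7]
  r2 -= 4·r1 → [0,0,-1]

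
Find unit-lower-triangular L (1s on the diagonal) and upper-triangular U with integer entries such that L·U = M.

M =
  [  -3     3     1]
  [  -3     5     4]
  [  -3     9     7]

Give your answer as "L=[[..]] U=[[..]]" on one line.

L=[[1,0,0],[1,1,0],[1,3,1]] U=[[-3,3,1],[0,2,3],[0,0,-3]]

  row1 -= 1·row0 → [0,2,3]
  row2 -= 1·row0 → [0,6,6]
  row2 -= 3·row1 → [0,0,-3]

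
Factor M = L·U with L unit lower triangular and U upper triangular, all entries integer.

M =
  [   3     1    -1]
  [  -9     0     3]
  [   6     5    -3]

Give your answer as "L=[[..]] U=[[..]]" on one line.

L=[[1,0,0],[-3,1,0],[2,1,1]] U=[[3,1,-1],[0,3,0],[0,0,-1]]

  row1 -= -3·row0 → [0,3,0]
  row2 -= 2·row0 → [0,3,-1]
  row2 -= 1·row1 → [0,0,-1]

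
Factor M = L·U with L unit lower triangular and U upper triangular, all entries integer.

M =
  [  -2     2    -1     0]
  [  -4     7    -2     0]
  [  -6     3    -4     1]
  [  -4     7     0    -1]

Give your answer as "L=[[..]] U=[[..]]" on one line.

  R1 -= 2·R0 → [0,3,0,0]
  R2 -= 3·R0 → [0,-3,-1,1]
  R3 -= 2·R0 → [0,3,2,-1]
  R2 -= -1·R1 → [0,0,-1,1]
  R3 -= 1·R1 → [0,0,2,-1]
  R3 -= -2·R2 → [0,0,0,1]

L=[[1,0,0,0],[2,1,0,0],[3,-1,1,0],[2,1,-2,1]] U=[[-2,2,-1,0],[0,3,0,0],[0,0,-1,1],[0,0,0,1]]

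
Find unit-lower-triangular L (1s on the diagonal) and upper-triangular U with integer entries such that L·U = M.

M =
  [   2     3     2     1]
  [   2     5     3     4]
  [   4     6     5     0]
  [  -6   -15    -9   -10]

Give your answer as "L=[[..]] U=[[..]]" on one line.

  row1 -= 1·row0 → [0,2,1,3]
  row2 -= 2·row0 → [0,0,1,-2]
  row3 -= -3·row0 → [0,-6,-3,-7]
  row2 -= 0·row1 → [0,0,1,-2]
  row3 -= -3·row1 → [0,0,0,2]
  row3 -= 0·row2 → [0,0,0,2]

L=[[1,0,0,0],[1,1,0,0],[2,0,1,0],[-3,-3,0,1]] U=[[2,3,2,1],[0,2,1,3],[0,0,1,-2],[0,0,0,2]]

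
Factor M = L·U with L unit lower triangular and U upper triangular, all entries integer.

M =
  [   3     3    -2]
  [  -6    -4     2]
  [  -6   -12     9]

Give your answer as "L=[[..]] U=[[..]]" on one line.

L=[[1,0,0],[-2,1,0],[-2,-3,1]] U=[[3,3,-2],[0,2,-2],[0,0,-1]]

  R1 -= -2·R0 → [0,2,-2]
  R2 -= -2·R0 → [0,-6,5]
  R2 -= -3·R1 → [0,0,-1]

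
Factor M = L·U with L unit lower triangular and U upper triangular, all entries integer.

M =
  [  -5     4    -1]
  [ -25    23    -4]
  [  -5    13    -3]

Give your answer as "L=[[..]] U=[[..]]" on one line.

L=[[1,0,0],[5,1,0],[1,3,1]] U=[[-5,4,-1],[0,3,1],[0,0,-5]]

  r1 -= 5·r0 → [0,3,1]
  r2 -= 1·r0 → [0,9,-2]
  r2 -= 3·r1 → [0,0,-5]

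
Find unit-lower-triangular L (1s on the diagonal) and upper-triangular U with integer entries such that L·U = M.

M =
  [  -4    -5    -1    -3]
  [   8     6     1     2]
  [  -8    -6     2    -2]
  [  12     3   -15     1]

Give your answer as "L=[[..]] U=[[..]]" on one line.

  R1 -= -2·R0 → [0,-4,-1,-4]
  R2 -= 2·R0 → [0,4,4,4]
  R3 -= -3·R0 → [0,-12,-18,-8]
  R2 -= -1·R1 → [0,0,3,0]
  R3 -= 3·R1 → [0,0,-15,4]
  R3 -= -5·R2 → [0,0,0,4]

L=[[1,0,0,0],[-2,1,0,0],[2,-1,1,0],[-3,3,-5,1]] U=[[-4,-5,-1,-3],[0,-4,-1,-4],[0,0,3,0],[0,0,0,4]]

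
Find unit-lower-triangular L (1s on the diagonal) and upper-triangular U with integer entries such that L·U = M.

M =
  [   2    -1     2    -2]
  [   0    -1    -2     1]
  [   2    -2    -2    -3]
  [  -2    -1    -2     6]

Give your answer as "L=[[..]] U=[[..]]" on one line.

  r1 -= 0·r0 → [0,-1,-2,1]
  r2 -= 1·r0 → [0,-1,-4,-1]
  r3 -= -1·r0 → [0,-2,0,4]
  r2 -= 1·r1 → [0,0,-2,-2]
  r3 -= 2·r1 → [0,0,4,2]
  r3 -= -2·r2 → [0,0,0,-2]

L=[[1,0,0,0],[0,1,0,0],[1,1,1,0],[-1,2,-2,1]] U=[[2,-1,2,-2],[0,-1,-2,1],[0,0,-2,-2],[0,0,0,-2]]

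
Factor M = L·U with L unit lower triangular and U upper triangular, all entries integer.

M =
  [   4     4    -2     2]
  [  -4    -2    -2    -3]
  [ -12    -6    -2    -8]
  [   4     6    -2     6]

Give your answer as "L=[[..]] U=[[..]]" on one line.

L=[[1,0,0,0],[-1,1,0,0],[-3,3,1,0],[1,1,1,1]] U=[[4,4,-2,2],[0,2,-4,-1],[0,0,4,1],[0,0,0,4]]

  row1 -= -1·row0 → [0,2,-4,-1]
  row2 -= -3·row0 → [0,6,-8,-2]
  row3 -= 1·row0 → [0,2,0,4]
  row2 -= 3·row1 → [0,0,4,1]
  row3 -= 1·row1 → [0,0,4,5]
  row3 -= 1·row2 → [0,0,0,4]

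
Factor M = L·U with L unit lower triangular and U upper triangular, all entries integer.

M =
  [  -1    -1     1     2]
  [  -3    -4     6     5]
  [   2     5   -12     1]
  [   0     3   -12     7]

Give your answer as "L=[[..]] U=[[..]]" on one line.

  R1 -= 3·R0 → [0,-1,3,-1]
  R2 -= -2·R0 → [0,3,-10,5]
  R3 -= 0·R0 → [0,3,-12,7]
  R2 -= -3·R1 → [0,0,-1,2]
  R3 -= -3·R1 → [0,0,-3,4]
  R3 -= 3·R2 → [0,0,0,-2]

L=[[1,0,0,0],[3,1,0,0],[-2,-3,1,0],[0,-3,3,1]] U=[[-1,-1,1,2],[0,-1,3,-1],[0,0,-1,2],[0,0,0,-2]]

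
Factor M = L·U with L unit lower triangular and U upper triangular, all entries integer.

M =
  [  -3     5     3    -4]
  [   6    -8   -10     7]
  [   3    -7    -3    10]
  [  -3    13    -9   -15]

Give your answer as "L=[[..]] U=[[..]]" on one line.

L=[[1,0,0,0],[-2,1,0,0],[-1,-1,1,0],[1,4,-1,1]] U=[[-3,5,3,-4],[0,2,-4,-1],[0,0,-4,5],[0,0,0,-2]]

  R1 -= -2·R0 → [0,2,-4,-1]
  R2 -= -1·R0 → [0,-2,0,6]
  R3 -= 1·R0 → [0,8,-12,-11]
  R2 -= -1·R1 → [0,0,-4,5]
  R3 -= 4·R1 → [0,0,4,-7]
  R3 -= -1·R2 → [0,0,0,-2]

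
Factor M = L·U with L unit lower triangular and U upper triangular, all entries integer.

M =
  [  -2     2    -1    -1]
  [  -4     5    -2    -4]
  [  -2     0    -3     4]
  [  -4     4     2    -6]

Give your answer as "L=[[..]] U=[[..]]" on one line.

L=[[1,0,0,0],[2,1,0,0],[1,-2,1,0],[2,0,-2,1]] U=[[-2,2,-1,-1],[0,1,0,-2],[0,0,-2,1],[0,0,0,-2]]

  row1 -= 2·row0 → [0,1,0,-2]
  row2 -= 1·row0 → [0,-2,-2,5]
  row3 -= 2·row0 → [0,0,4,-4]
  row2 -= -2·row1 → [0,0,-2,1]
  row3 -= 0·row1 → [0,0,4,-4]
  row3 -= -2·row2 → [0,0,0,-2]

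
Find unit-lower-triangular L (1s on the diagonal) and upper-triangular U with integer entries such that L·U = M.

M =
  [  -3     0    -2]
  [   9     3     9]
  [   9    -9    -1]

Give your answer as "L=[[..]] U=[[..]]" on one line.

  R1 -= -3·R0 → [0,3,3]
  R2 -= -3·R0 → [0,-9,-7]
  R2 -= -3·R1 → [0,0,2]

L=[[1,0,0],[-3,1,0],[-3,-3,1]] U=[[-3,0,-2],[0,3,3],[0,0,2]]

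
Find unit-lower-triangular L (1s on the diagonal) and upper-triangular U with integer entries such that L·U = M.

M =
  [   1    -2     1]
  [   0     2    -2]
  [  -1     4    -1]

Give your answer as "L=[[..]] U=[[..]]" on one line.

  r1 -= 0·r0 → [0,2,-2]
  r2 -= -1·r0 → [0,2,0]
  r2 -= 1·r1 → [0,0,2]

L=[[1,0,0],[0,1,0],[-1,1,1]] U=[[1,-2,1],[0,2,-2],[0,0,2]]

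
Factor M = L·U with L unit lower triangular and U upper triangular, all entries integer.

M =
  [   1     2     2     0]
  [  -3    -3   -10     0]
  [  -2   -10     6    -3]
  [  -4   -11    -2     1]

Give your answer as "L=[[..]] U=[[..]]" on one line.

  R1 -= -3·R0 → [0,3,-4,0]
  R2 -= -2·R0 → [0,-6,10,-3]
  R3 -= -4·R0 → [0,-3,6,1]
  R2 -= -2·R1 → [0,0,2,-3]
  R3 -= -1·R1 → [0,0,2,1]
  R3 -= 1·R2 → [0,0,0,4]

L=[[1,0,0,0],[-3,1,0,0],[-2,-2,1,0],[-4,-1,1,1]] U=[[1,2,2,0],[0,3,-4,0],[0,0,2,-3],[0,0,0,4]]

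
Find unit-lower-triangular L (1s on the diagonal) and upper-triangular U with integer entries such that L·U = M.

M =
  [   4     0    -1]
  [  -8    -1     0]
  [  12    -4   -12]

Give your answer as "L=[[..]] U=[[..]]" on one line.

L=[[1,0,0],[-2,1,0],[3,4,1]] U=[[4,0,-1],[0,-1,-2],[0,0,-1]]

  r1 -= -2·r0 → [0,-1,-2]
  r2 -= 3·r0 → [0,-4,-9]
  r2 -= 4·r1 → [0,0,-1]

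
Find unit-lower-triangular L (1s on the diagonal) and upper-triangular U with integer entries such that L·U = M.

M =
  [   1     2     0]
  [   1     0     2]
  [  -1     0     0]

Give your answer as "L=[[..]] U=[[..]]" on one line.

L=[[1,0,0],[1,1,0],[-1,-1,1]] U=[[1,2,0],[0,-2,2],[0,0,2]]

  R1 -= 1·R0 → [0,-2,2]
  R2 -= -1·R0 → [0,2,0]
  R2 -= -1·R1 → [0,0,2]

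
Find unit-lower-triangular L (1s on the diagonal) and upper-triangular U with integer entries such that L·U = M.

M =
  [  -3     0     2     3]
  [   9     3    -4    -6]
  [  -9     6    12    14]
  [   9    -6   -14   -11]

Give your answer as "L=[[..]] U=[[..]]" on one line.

  r1 -= -3·r0 → [0,3,2,3]
  r2 -= 3·r0 → [0,6,6,5]
  r3 -= -3·r0 → [0,-6,-8,-2]
  r2 -= 2·r1 → [0,0,2,-1]
  r3 -= -2·r1 → [0,0,-4,4]
  r3 -= -2·r2 → [0,0,0,2]

L=[[1,0,0,0],[-3,1,0,0],[3,2,1,0],[-3,-2,-2,1]] U=[[-3,0,2,3],[0,3,2,3],[0,0,2,-1],[0,0,0,2]]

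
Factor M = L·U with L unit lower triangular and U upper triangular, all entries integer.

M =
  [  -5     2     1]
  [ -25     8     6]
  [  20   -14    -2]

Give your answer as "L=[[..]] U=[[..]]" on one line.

L=[[1,0,0],[5,1,0],[-4,3,1]] U=[[-5,2,1],[0,-2,1],[0,0,-1]]

  R1 -= 5·R0 → [0,-2,1]
  R2 -= -4·R0 → [0,-6,2]
  R2 -= 3·R1 → [0,0,-1]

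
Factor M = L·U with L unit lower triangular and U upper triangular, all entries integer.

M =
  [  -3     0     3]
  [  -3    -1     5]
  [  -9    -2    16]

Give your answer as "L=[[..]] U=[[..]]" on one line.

L=[[1,0,0],[1,1,0],[3,2,1]] U=[[-3,0,3],[0,-1,2],[0,0,3]]

  row1 -= 1·row0 → [0,-1,2]
  row2 -= 3·row0 → [0,-2,7]
  row2 -= 2·row1 → [0,0,3]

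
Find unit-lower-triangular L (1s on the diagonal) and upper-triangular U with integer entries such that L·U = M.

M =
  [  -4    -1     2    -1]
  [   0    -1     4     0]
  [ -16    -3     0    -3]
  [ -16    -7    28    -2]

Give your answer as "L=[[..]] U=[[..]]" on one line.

  r1 -= 0·r0 → [0,-1,4,0]
  r2 -= 4·r0 → [0,1,-8,1]
  r3 -= 4·r0 → [0,-3,20,2]
  r2 -= -1·r1 → [0,0,-4,1]
  r3 -= 3·r1 → [0,0,8,2]
  r3 -= -2·r2 → [0,0,0,4]

L=[[1,0,0,0],[0,1,0,0],[4,-1,1,0],[4,3,-2,1]] U=[[-4,-1,2,-1],[0,-1,4,0],[0,0,-4,1],[0,0,0,4]]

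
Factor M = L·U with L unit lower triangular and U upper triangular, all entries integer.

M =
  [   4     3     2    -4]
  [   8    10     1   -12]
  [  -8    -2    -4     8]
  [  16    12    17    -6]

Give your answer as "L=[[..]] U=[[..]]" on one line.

  r1 -= 2·r0 → [0,4,-3,-4]
  r2 -= -2·r0 → [0,4,0,0]
  r3 -= 4·r0 → [0,0,9,10]
  r2 -= 1·r1 → [0,0,3,4]
  r3 -= 0·r1 → [0,0,9,10]
  r3 -= 3·r2 → [0,0,0,-2]

L=[[1,0,0,0],[2,1,0,0],[-2,1,1,0],[4,0,3,1]] U=[[4,3,2,-4],[0,4,-3,-4],[0,0,3,4],[0,0,0,-2]]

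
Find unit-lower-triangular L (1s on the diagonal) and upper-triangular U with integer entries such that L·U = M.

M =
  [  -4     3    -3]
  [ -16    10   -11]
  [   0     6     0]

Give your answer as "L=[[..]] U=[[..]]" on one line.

L=[[1,0,0],[4,1,0],[0,-3,1]] U=[[-4,3,-3],[0,-2,1],[0,0,3]]

  R1 -= 4·R0 → [0,-2,1]
  R2 -= 0·R0 → [0,6,0]
  R2 -= -3·R1 → [0,0,3]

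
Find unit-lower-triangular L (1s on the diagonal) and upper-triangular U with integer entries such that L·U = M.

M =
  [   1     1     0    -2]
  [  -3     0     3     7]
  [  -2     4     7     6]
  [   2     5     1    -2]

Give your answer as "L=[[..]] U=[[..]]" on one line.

  r1 -= -3·r0 → [0,3,3,1]
  r2 -= -2·r0 → [0,6,7,2]
  r3 -= 2·r0 → [0,3,1,2]
  r2 -= 2·r1 → [0,0,1,0]
  r3 -= 1·r1 → [0,0,-2,1]
  r3 -= -2·r2 → [0,0,0,1]

L=[[1,0,0,0],[-3,1,0,0],[-2,2,1,0],[2,1,-2,1]] U=[[1,1,0,-2],[0,3,3,1],[0,0,1,0],[0,0,0,1]]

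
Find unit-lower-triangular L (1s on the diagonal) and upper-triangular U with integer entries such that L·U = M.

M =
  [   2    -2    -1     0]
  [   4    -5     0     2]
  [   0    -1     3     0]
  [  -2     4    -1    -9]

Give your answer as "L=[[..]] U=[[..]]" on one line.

L=[[1,0,0,0],[2,1,0,0],[0,1,1,0],[-1,-2,2,1]] U=[[2,-2,-1,0],[0,-1,2,2],[0,0,1,-2],[0,0,0,-1]]

  r1 -= 2·r0 → [0,-1,2,2]
  r2 -= 0·r0 → [0,-1,3,0]
  r3 -= -1·r0 → [0,2,-2,-9]
  r2 -= 1·r1 → [0,0,1,-2]
  r3 -= -2·r1 → [0,0,2,-5]
  r3 -= 2·r2 → [0,0,0,-1]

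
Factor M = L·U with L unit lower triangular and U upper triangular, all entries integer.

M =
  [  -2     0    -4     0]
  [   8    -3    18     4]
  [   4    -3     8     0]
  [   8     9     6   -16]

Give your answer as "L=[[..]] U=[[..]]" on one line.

L=[[1,0,0,0],[-4,1,0,0],[-2,1,1,0],[-4,-3,2,1]] U=[[-2,0,-4,0],[0,-3,2,4],[0,0,-2,-4],[0,0,0,4]]

  r1 -= -4·r0 → [0,-3,2,4]
  r2 -= -2·r0 → [0,-3,0,0]
  r3 -= -4·r0 → [0,9,-10,-16]
  r2 -= 1·r1 → [0,0,-2,-4]
  r3 -= -3·r1 → [0,0,-4,-4]
  r3 -= 2·r2 → [0,0,0,4]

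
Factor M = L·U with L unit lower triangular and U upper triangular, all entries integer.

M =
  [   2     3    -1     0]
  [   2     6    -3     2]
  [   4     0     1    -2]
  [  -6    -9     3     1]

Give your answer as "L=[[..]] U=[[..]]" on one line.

  R1 -= 1·R0 → [0,3,-2,2]
  R2 -= 2·R0 → [0,-6,3,-2]
  R3 -= -3·R0 → [0,0,0,1]
  R2 -= -2·R1 → [0,0,-1,2]
  R3 -= 0·R1 → [0,0,0,1]
  R3 -= 0·R2 → [0,0,0,1]

L=[[1,0,0,0],[1,1,0,0],[2,-2,1,0],[-3,0,0,1]] U=[[2,3,-1,0],[0,3,-2,2],[0,0,-1,2],[0,0,0,1]]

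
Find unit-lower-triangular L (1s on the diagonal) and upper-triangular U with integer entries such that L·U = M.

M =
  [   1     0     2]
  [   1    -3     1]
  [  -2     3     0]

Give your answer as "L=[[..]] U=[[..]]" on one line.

  r1 -= 1·r0 → [0,-3,-1]
  r2 -= -2·r0 → [0,3,4]
  r2 -= -1·r1 → [0,0,3]

L=[[1,0,0],[1,1,0],[-2,-1,1]] U=[[1,0,2],[0,-3,-1],[0,0,3]]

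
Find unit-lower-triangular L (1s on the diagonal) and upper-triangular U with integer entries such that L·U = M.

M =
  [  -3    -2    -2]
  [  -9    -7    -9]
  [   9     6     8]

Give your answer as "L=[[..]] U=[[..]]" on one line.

L=[[1,0,0],[3,1,0],[-3,0,1]] U=[[-3,-2,-2],[0,-1,-3],[0,0,2]]

  row1 -= 3·row0 → [0,-1,-3]
  row2 -= -3·row0 → [0,0,2]
  row2 -= 0·row1 → [0,0,2]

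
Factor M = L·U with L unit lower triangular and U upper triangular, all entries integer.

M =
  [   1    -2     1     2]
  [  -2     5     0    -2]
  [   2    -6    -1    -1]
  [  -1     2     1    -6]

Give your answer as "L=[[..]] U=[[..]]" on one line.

  r1 -= -2·r0 → [0,1,2,2]
  r2 -= 2·r0 → [0,-2,-3,-5]
  r3 -= -1·r0 → [0,0,2,-4]
  r2 -= -2·r1 → [0,0,1,-1]
  r3 -= 0·r1 → [0,0,2,-4]
  r3 -= 2·r2 → [0,0,0,-2]

L=[[1,0,0,0],[-2,1,0,0],[2,-2,1,0],[-1,0,2,1]] U=[[1,-2,1,2],[0,1,2,2],[0,0,1,-1],[0,0,0,-2]]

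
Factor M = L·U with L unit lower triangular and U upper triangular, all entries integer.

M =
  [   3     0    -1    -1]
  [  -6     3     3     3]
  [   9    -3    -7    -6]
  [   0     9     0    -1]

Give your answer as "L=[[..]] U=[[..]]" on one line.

  R1 -= -2·R0 → [0,3,1,1]
  R2 -= 3·R0 → [0,-3,-4,-3]
  R3 -= 0·R0 → [0,9,0,-1]
  R2 -= -1·R1 → [0,0,-3,-2]
  R3 -= 3·R1 → [0,0,-3,-4]
  R3 -= 1·R2 → [0,0,0,-2]

L=[[1,0,0,0],[-2,1,0,0],[3,-1,1,0],[0,3,1,1]] U=[[3,0,-1,-1],[0,3,1,1],[0,0,-3,-2],[0,0,0,-2]]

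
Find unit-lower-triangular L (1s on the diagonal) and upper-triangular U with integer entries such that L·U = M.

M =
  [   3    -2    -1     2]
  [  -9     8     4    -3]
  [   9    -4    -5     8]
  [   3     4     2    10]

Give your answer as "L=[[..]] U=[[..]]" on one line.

L=[[1,0,0,0],[-3,1,0,0],[3,1,1,0],[1,3,0,1]] U=[[3,-2,-1,2],[0,2,1,3],[0,0,-3,-1],[0,0,0,-1]]

  R1 -= -3·R0 → [0,2,1,3]
  R2 -= 3·R0 → [0,2,-2,2]
  R3 -= 1·R0 → [0,6,3,8]
  R2 -= 1·R1 → [0,0,-3,-1]
  R3 -= 3·R1 → [0,0,0,-1]
  R3 -= 0·R2 → [0,0,0,-1]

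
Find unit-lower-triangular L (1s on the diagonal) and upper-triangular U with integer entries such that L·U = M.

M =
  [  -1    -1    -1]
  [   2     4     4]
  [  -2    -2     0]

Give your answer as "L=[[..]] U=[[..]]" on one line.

  r1 -= -2·r0 → [0,2,2]
  r2 -= 2·r0 → [0,0,2]
  r2 -= 0·r1 → [0,0,2]

L=[[1,0,0],[-2,1,0],[2,0,1]] U=[[-1,-1,-1],[0,2,2],[0,0,2]]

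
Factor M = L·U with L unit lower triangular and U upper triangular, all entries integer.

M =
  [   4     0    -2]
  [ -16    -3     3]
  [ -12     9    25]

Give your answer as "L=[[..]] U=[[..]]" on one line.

  row1 -= -4·row0 → [0,-3,-5]
  row2 -= -3·row0 → [0,9,19]
  row2 -= -3·row1 → [0,0,4]

L=[[1,0,0],[-4,1,0],[-3,-3,1]] U=[[4,0,-2],[0,-3,-5],[0,0,4]]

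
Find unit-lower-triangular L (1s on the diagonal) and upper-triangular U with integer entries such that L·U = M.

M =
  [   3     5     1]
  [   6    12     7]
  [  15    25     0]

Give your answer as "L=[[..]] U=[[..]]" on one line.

  r1 -= 2·r0 → [0,2,5]
  r2 -= 5·r0 → [0,0,-5]
  r2 -= 0·r1 → [0,0,-5]

L=[[1,0,0],[2,1,0],[5,0,1]] U=[[3,5,1],[0,2,5],[0,0,-5]]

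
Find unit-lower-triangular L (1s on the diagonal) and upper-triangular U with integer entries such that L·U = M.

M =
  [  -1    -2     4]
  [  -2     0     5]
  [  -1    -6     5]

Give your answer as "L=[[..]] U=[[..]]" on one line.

L=[[1,0,0],[2,1,0],[1,-1,1]] U=[[-1,-2,4],[0,4,-3],[0,0,-2]]

  row1 -= 2·row0 → [0,4,-3]
  row2 -= 1·row0 → [0,-4,1]
  row2 -= -1·row1 → [0,0,-2]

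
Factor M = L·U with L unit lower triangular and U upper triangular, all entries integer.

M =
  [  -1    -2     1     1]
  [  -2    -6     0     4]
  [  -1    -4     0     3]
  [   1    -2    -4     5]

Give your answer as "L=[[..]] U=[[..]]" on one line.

L=[[1,0,0,0],[2,1,0,0],[1,1,1,0],[-1,2,1,1]] U=[[-1,-2,1,1],[0,-2,-2,2],[0,0,1,0],[0,0,0,2]]

  row1 -= 2·row0 → [0,-2,-2,2]
  row2 -= 1·row0 → [0,-2,-1,2]
  row3 -= -1·row0 → [0,-4,-3,6]
  row2 -= 1·row1 → [0,0,1,0]
  row3 -= 2·row1 → [0,0,1,2]
  row3 -= 1·row2 → [0,0,0,2]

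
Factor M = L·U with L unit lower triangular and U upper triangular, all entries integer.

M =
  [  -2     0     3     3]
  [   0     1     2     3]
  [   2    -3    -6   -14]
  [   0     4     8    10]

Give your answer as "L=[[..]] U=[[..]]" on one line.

  R1 -= 0·R0 → [0,1,2,3]
  R2 -= -1·R0 → [0,-3,-3,-11]
  R3 -= 0·R0 → [0,4,8,10]
  R2 -= -3·R1 → [0,0,3,-2]
  R3 -= 4·R1 → [0,0,0,-2]
  R3 -= 0·R2 → [0,0,0,-2]

L=[[1,0,0,0],[0,1,0,0],[-1,-3,1,0],[0,4,0,1]] U=[[-2,0,3,3],[0,1,2,3],[0,0,3,-2],[0,0,0,-2]]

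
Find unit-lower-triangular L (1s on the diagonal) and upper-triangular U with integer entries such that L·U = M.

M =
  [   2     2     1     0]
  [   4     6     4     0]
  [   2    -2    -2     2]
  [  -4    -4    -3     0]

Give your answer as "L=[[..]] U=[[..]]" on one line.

L=[[1,0,0,0],[2,1,0,0],[1,-2,1,0],[-2,0,-1,1]] U=[[2,2,1,0],[0,2,2,0],[0,0,1,2],[0,0,0,2]]

  R1 -= 2·R0 → [0,2,2,0]
  R2 -= 1·R0 → [0,-4,-3,2]
  R3 -= -2·R0 → [0,0,-1,0]
  R2 -= -2·R1 → [0,0,1,2]
  R3 -= 0·R1 → [0,0,-1,0]
  R3 -= -1·R2 → [0,0,0,2]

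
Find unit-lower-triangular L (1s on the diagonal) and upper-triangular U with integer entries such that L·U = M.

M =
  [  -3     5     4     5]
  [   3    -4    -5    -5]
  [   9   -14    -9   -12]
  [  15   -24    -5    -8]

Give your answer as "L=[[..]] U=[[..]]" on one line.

  row1 -= -1·row0 → [0,1,-1,0]
  row2 -= -3·row0 → [0,1,3,3]
  row3 -= -5·row0 → [0,1,15,17]
  row2 -= 1·row1 → [0,0,4,3]
  row3 -= 1·row1 → [0,0,16,17]
  row3 -= 4·row2 → [0,0,0,5]

L=[[1,0,0,0],[-1,1,0,0],[-3,1,1,0],[-5,1,4,1]] U=[[-3,5,4,5],[0,1,-1,0],[0,0,4,3],[0,0,0,5]]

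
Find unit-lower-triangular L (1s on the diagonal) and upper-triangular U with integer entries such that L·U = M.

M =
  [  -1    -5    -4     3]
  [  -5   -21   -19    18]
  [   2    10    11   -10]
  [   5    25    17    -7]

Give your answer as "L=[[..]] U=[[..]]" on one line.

  R1 -= 5·R0 → [0,4,1,3]
  R2 -= -2·R0 → [0,0,3,-4]
  R3 -= -5·R0 → [0,0,-3,8]
  R2 -= 0·R1 → [0,0,3,-4]
  R3 -= 0·R1 → [0,0,-3,8]
  R3 -= -1·R2 → [0,0,0,4]

L=[[1,0,0,0],[5,1,0,0],[-2,0,1,0],[-5,0,-1,1]] U=[[-1,-5,-4,3],[0,4,1,3],[0,0,3,-4],[0,0,0,4]]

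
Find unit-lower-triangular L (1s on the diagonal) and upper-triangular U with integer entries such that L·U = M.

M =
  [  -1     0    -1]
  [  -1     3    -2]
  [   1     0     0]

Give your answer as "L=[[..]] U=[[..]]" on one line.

  R1 -= 1·R0 → [0,3,-1]
  R2 -= -1·R0 → [0,0,-1]
  R2 -= 0·R1 → [0,0,-1]

L=[[1,0,0],[1,1,0],[-1,0,1]] U=[[-1,0,-1],[0,3,-1],[0,0,-1]]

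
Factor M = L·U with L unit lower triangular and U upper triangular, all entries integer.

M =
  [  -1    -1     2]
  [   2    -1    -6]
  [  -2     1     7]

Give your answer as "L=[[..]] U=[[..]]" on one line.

L=[[1,0,0],[-2,1,0],[2,-1,1]] U=[[-1,-1,2],[0,-3,-2],[0,0,1]]

  R1 -= -2·R0 → [0,-3,-2]
  R2 -= 2·R0 → [0,3,3]
  R2 -= -1·R1 → [0,0,1]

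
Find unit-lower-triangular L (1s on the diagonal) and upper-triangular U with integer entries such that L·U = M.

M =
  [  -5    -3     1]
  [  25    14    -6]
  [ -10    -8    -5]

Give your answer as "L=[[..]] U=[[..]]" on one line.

L=[[1,0,0],[-5,1,0],[2,2,1]] U=[[-5,-3,1],[0,-1,-1],[0,0,-5]]

  R1 -= -5·R0 → [0,-1,-1]
  R2 -= 2·R0 → [0,-2,-7]
  R2 -= 2·R1 → [0,0,-5]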